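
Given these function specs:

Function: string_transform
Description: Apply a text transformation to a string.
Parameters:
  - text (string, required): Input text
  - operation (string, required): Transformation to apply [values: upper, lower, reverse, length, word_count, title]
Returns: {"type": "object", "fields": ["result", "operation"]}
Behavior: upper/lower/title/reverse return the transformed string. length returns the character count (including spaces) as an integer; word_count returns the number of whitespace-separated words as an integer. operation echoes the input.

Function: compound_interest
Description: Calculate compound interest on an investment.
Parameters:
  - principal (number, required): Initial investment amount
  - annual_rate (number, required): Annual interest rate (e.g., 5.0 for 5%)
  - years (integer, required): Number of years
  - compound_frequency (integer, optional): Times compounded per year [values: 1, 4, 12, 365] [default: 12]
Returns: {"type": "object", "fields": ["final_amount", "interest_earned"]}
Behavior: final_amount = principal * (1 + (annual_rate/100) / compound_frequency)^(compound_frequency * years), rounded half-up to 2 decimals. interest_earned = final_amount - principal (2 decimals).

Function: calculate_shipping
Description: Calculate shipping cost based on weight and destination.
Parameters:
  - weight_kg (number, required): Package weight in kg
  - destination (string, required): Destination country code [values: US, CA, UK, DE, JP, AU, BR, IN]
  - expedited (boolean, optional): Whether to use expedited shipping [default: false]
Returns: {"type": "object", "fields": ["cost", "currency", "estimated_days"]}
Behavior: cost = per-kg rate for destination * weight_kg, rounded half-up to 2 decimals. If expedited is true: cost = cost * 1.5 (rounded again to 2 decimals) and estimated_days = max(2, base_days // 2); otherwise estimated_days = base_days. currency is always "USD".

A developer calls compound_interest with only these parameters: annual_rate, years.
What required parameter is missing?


Required parameters: principal, annual_rate, years
Provided: annual_rate, years
Missing: principal
principal


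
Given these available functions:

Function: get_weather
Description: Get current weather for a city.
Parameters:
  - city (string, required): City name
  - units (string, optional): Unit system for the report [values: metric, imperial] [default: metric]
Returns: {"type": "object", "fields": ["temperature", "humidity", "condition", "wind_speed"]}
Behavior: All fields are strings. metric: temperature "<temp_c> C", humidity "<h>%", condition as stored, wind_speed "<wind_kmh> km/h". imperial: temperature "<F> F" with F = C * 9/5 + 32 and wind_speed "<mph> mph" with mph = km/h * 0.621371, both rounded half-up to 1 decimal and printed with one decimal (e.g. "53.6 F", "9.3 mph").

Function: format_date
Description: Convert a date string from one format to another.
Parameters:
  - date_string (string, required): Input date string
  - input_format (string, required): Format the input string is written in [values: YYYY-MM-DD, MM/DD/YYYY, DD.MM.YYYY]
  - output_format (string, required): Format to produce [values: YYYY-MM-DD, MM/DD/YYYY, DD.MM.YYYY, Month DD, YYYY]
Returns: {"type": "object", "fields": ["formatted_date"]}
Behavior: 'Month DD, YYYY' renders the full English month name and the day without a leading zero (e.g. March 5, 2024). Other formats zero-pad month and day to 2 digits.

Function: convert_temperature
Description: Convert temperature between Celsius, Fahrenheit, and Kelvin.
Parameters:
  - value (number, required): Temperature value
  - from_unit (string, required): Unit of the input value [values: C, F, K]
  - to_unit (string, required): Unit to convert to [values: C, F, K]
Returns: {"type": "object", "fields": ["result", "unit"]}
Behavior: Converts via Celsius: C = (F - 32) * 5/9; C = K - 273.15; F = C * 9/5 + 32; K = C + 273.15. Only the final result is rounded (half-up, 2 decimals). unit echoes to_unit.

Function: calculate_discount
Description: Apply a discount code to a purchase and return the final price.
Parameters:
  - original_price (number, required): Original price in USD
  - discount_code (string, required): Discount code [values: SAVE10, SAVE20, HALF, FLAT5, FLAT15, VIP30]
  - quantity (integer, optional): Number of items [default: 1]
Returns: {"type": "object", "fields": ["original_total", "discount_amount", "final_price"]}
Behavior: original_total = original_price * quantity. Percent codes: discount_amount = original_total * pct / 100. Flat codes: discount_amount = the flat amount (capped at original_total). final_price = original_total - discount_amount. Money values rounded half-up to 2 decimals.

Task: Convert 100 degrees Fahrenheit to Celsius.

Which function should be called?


The task needs a function whose description is: Convert temperature between Celsius, Fahrenheit, and Kelvin.
convert_temperature


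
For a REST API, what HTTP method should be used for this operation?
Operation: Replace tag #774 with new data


GET = read, POST = create, PUT = update/replace, DELETE = remove
This operation is an update/replace.
PUT


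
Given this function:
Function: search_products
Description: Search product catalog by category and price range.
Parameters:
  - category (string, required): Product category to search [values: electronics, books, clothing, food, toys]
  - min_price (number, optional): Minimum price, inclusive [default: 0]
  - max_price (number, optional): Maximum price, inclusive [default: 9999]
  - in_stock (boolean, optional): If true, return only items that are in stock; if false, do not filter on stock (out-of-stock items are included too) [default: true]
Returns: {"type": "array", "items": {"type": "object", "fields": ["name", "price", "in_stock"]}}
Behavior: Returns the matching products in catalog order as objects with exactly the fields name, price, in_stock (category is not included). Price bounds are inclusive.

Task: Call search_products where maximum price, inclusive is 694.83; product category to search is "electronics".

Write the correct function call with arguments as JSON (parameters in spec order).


Mapping each described value to its parameter name:
  'Maximum price, inclusive' -> max_price = 694.83
  'Product category to search' -> category = "electronics"
search_products({"category": "electronics", "max_price": 694.83})


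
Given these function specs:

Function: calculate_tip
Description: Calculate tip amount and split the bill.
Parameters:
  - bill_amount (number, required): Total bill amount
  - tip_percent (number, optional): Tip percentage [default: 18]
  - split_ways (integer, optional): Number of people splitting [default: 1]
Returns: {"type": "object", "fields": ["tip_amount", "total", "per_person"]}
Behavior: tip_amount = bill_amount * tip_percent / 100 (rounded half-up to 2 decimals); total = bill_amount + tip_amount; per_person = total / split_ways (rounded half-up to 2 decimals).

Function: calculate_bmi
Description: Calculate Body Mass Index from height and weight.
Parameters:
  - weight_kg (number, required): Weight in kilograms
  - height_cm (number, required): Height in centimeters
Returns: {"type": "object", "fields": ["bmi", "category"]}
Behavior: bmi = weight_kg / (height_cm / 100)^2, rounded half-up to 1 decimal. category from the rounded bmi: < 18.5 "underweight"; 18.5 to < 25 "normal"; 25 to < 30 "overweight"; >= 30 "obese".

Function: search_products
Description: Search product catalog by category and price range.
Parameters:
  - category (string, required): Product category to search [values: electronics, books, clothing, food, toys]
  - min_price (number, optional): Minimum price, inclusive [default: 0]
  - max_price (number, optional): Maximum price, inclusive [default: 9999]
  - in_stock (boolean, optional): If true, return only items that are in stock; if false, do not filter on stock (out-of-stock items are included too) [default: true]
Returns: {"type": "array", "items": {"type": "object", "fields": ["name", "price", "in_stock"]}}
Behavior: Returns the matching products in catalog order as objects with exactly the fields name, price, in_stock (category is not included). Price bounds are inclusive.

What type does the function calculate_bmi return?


The calculate_bmi spec declares Returns: {"type": "object", "fields": ["bmi", "category"]}
Type:
object


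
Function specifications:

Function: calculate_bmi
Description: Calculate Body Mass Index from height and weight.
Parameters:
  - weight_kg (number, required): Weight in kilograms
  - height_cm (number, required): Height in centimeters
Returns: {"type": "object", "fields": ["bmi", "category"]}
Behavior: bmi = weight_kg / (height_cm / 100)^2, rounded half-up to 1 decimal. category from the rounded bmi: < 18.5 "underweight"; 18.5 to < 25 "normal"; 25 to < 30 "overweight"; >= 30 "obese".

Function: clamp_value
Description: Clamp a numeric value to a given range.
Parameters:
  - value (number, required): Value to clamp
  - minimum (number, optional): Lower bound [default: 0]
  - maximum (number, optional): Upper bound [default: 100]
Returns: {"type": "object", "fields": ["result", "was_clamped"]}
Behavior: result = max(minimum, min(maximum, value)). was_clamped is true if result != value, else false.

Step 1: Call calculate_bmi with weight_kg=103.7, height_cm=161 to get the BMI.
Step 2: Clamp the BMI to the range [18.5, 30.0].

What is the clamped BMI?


Step 1: calculate_bmi(weight_kg=103.7, height_cm=161)
  height_m = 161 / 100 = 1.61
  bmi = 103.7 / 1.61^2 = 103.7 / 2.5921 = 40.006173 -> 40.0
  40.0 >= 30 -> obese
  -> bmi = 40.0
Step 2: clamp_value(value=40.0, minimum=18.5, maximum=30.0)
  result = max(18.5, min(30.0, 40.0)) = max(18.5, 30.0) = 30.0
  was_clamped = (30.0 != 40.0) = true
  -> result = 30.0
30.0


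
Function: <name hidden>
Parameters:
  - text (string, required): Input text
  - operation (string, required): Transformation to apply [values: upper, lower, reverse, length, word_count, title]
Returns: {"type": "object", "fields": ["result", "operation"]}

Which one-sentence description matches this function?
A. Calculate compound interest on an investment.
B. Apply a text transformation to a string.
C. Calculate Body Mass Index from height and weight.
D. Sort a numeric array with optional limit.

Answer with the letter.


Parameters text, operation and return ["result", "operation"] fit: Apply a text transformation to a string.
B


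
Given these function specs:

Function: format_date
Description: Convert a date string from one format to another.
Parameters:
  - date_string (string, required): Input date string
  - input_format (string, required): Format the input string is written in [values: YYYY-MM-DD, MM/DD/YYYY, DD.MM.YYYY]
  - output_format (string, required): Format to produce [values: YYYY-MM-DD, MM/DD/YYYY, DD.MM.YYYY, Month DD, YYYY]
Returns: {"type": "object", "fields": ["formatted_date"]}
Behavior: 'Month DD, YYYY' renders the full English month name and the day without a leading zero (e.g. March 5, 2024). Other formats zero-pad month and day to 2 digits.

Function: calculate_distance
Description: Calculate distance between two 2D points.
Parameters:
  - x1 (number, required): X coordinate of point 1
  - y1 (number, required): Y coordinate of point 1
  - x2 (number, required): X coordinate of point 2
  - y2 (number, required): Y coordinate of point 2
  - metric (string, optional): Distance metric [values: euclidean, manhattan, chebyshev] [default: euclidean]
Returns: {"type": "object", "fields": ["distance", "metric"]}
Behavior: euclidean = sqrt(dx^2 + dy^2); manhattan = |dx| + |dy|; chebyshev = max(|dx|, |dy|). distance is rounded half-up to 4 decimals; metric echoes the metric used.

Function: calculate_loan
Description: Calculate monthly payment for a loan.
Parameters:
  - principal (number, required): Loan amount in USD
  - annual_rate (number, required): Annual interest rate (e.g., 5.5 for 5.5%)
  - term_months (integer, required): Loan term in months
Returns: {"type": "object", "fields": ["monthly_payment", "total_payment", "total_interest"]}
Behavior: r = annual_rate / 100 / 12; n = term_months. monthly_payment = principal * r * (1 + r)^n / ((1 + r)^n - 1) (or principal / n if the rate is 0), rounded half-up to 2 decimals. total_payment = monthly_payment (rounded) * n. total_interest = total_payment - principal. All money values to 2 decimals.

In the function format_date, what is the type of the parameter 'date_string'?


The format_date spec declares:
  - date_string (string, required): Input date string
Type:
string


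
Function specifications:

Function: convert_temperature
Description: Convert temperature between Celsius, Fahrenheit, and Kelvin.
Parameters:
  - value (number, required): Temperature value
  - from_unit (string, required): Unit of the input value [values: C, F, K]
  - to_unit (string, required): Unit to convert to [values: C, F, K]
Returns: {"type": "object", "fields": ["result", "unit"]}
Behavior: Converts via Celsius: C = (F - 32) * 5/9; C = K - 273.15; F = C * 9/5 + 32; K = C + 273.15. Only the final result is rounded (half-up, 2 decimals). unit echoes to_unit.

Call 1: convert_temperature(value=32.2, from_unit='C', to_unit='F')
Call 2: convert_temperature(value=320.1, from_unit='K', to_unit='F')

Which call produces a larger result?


Call 1:
  Input already in C: 32.2
  To F: 32.2 * 9/5 + 32 = 89.96
  Round to 2 decimals: 89.96
  -> 89.96 F
Call 2:
  To C: 320.1 - 273.15 = 46.95
  To F: 46.95 * 9/5 + 32 = 116.51
  Round to 2 decimals: 116.51
  -> 116.51 F
Call 2 (116.51 F)


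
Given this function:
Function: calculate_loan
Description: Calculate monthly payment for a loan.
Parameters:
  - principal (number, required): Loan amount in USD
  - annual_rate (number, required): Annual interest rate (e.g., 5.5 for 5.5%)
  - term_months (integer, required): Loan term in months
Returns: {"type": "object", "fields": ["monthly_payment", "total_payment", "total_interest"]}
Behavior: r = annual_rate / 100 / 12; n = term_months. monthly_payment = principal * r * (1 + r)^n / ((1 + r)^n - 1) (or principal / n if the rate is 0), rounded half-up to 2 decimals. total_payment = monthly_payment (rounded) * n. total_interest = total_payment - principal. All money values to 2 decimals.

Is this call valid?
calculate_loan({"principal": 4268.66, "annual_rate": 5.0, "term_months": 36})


Checking all required parameters present and types match... All valid.
Valid


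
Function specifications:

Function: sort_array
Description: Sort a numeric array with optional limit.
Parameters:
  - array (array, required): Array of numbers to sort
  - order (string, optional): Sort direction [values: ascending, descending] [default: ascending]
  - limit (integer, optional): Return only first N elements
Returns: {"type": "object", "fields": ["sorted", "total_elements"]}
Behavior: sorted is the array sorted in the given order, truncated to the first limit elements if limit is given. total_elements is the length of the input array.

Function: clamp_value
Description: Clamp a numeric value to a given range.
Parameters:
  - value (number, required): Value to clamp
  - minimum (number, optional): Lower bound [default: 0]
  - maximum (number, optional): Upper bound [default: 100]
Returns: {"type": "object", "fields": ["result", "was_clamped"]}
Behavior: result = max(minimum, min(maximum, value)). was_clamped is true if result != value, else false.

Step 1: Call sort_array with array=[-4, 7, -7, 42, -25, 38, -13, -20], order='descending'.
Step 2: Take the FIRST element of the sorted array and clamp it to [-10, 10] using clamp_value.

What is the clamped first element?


Step 1: sort_array(order=descending)
  sorted: [42, 38, 7, -4, -7, -13, -20, -25]
  -> first element = 42
Step 2: clamp_value(value=42, minimum=-10, maximum=10)
  result = max(-10, min(10, 42)) = max(-10, 10) = 10
  was_clamped = (10 != 42) = true
  -> result = 10
10


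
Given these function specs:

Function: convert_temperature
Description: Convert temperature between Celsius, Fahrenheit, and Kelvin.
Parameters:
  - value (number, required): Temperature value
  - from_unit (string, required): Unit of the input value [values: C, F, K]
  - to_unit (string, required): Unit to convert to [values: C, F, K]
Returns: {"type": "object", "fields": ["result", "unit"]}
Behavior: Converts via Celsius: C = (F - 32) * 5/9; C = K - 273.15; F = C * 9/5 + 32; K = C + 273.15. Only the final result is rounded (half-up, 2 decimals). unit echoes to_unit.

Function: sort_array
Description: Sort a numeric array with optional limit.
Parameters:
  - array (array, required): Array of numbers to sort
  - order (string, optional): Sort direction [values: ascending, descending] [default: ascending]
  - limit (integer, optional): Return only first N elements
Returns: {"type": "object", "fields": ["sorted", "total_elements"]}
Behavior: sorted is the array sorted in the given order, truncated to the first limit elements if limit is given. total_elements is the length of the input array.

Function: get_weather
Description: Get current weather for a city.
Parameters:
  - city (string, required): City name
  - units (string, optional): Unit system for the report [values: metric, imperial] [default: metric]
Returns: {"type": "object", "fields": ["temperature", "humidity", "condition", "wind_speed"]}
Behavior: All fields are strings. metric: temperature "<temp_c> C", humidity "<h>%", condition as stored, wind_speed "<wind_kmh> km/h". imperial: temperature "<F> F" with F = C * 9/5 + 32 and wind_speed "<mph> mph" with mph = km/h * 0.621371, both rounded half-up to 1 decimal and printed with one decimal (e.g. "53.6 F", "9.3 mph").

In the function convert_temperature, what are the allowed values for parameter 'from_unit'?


The convert_temperature spec declares:
  - from_unit (string, required): Unit of the input value [values: C, F, K]
Allowed values:
C, F, K


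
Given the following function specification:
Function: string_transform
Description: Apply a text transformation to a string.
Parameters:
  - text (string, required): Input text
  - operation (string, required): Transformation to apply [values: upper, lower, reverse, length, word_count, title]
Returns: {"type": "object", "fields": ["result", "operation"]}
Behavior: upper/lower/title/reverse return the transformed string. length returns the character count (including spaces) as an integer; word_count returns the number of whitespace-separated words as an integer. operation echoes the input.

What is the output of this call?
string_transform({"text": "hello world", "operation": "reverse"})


reverse('hello world') = 'dlrow olleh'
Output:
{"result": "dlrow olleh", "operation": "reverse"}


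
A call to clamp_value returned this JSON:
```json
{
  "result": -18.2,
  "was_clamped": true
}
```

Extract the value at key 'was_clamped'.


true


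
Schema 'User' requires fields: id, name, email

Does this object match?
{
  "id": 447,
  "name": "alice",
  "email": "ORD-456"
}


Checking required fields... All present.
Valid - all required fields present


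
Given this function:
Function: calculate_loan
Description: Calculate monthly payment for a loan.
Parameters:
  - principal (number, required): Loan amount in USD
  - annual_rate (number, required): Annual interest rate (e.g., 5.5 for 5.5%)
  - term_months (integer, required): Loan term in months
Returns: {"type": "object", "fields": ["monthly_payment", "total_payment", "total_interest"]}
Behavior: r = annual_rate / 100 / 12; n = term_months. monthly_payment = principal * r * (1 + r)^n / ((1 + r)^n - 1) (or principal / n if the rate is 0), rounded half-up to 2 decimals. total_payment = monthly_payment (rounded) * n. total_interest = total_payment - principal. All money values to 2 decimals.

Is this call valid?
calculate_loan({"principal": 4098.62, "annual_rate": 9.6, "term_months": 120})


Checking all required parameters present and types match... All valid.
Valid


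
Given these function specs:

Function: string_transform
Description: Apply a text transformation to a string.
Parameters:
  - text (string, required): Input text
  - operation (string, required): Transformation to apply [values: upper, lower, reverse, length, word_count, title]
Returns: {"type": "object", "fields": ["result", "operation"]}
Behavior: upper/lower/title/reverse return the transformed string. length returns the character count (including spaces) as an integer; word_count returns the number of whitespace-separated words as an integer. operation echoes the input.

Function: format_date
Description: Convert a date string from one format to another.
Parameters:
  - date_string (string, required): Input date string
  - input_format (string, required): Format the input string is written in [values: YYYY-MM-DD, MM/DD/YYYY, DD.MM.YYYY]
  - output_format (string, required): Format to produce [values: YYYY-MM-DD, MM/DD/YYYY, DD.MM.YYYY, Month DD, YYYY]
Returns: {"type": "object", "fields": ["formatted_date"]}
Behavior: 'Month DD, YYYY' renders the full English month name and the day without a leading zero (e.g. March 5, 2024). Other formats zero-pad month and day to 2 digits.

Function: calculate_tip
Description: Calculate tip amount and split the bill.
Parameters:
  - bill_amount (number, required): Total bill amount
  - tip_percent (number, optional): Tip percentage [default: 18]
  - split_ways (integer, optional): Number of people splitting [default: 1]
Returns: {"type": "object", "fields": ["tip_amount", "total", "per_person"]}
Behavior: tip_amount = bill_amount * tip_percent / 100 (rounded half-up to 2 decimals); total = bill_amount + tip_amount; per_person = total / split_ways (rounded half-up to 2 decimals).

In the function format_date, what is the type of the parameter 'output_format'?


The format_date spec declares:
  - output_format (string, required): Format to produce [values: YYYY-MM-DD, MM/DD/YYYY, DD.MM.YYYY, Month DD, YYYY]
Type:
string


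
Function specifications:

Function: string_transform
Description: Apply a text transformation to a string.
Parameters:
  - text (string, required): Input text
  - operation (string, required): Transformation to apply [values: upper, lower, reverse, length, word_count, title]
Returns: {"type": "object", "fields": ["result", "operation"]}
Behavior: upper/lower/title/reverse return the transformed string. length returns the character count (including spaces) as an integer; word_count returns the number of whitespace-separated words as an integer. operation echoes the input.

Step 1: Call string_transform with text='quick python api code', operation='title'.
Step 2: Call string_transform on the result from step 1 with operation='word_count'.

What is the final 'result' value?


Step 1: string_transform(text='quick python api code', operation='title')
  -> result = 'Quick Python Api Code'
Step 2: string_transform(text='Quick Python Api Code', operation='word_count')
  words: Quick, Python, Api, Code -> 4
  -> result = 4
4


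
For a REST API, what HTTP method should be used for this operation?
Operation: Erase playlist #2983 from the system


GET = read, POST = create, PUT = update/replace, DELETE = remove
This operation is a removal.
DELETE


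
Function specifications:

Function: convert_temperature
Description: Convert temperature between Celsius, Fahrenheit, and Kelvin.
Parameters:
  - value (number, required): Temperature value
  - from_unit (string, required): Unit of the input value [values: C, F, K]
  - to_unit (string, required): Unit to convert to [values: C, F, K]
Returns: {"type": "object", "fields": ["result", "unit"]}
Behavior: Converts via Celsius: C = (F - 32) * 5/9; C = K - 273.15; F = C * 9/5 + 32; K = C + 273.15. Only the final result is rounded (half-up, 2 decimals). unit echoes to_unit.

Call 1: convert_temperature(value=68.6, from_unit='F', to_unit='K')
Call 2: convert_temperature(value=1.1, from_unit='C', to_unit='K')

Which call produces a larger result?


Call 1:
  To C: (68.6 - 32) * 5/9 = 20.333333
  To K: 20.333333 + 273.15 = 293.483333
  Round to 2 decimals: 293.48
  -> 293.48 K
Call 2:
  Input already in C: 1.1
  To K: 1.1 + 273.15 = 274.25
  Round to 2 decimals: 274.25
  -> 274.25 K
Call 1 (293.48 K)


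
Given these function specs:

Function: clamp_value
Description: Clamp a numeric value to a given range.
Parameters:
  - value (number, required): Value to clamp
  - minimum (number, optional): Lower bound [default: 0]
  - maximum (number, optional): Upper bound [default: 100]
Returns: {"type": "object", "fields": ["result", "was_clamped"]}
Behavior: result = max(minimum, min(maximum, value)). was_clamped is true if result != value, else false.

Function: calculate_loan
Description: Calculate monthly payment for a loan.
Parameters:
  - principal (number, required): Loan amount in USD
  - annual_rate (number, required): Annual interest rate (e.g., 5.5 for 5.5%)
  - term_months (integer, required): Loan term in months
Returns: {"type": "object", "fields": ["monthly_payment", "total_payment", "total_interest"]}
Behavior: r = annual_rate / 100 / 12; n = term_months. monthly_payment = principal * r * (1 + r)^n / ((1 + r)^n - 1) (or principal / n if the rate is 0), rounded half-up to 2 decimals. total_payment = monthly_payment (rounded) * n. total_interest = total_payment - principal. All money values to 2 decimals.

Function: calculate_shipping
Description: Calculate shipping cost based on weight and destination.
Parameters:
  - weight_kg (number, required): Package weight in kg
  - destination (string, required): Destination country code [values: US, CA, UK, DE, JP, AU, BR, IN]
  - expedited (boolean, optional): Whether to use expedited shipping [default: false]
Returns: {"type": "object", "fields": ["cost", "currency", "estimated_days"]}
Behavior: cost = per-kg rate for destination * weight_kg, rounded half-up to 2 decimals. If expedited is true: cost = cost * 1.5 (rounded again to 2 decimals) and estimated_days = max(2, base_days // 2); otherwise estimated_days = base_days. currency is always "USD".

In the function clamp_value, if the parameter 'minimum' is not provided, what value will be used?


The clamp_value spec declares:
  - minimum (number, optional): Lower bound [default: 0]
Default:
0


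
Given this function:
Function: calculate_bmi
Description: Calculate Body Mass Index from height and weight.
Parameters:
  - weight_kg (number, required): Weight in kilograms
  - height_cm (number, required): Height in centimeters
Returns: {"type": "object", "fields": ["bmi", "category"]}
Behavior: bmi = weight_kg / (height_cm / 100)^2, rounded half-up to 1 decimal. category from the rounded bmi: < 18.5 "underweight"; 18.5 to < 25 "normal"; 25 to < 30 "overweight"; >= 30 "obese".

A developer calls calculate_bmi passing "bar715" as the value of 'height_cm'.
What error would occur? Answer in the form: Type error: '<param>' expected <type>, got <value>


Spec: 'height_cm' is declared as number; "bar715" is a string.
Type error: 'height_cm' expected number, got "bar715"


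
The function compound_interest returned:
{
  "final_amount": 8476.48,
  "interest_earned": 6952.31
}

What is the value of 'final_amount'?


8476.48


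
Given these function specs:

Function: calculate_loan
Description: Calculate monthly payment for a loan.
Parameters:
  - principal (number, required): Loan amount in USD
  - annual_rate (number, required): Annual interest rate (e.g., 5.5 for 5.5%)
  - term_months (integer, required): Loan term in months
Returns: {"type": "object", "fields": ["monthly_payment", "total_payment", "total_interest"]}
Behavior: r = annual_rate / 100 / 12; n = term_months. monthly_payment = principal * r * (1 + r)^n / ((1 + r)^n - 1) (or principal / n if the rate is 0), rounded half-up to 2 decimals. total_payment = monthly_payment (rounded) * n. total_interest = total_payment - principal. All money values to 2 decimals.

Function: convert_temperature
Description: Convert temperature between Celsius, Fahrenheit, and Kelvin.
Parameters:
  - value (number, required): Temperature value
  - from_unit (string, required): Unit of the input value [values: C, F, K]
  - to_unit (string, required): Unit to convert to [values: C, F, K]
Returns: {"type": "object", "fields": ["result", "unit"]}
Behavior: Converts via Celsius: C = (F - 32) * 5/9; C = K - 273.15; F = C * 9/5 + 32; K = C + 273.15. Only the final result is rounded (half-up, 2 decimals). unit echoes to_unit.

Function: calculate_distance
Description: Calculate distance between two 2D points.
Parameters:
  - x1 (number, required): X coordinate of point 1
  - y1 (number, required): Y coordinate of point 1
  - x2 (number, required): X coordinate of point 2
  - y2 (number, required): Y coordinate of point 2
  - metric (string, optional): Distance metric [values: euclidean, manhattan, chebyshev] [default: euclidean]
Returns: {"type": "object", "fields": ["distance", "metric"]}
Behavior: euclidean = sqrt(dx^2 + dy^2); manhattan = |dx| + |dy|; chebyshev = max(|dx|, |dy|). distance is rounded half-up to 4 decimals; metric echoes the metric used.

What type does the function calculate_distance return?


The calculate_distance spec declares Returns: {"type": "object", "fields": ["distance", "metric"]}
Type:
object


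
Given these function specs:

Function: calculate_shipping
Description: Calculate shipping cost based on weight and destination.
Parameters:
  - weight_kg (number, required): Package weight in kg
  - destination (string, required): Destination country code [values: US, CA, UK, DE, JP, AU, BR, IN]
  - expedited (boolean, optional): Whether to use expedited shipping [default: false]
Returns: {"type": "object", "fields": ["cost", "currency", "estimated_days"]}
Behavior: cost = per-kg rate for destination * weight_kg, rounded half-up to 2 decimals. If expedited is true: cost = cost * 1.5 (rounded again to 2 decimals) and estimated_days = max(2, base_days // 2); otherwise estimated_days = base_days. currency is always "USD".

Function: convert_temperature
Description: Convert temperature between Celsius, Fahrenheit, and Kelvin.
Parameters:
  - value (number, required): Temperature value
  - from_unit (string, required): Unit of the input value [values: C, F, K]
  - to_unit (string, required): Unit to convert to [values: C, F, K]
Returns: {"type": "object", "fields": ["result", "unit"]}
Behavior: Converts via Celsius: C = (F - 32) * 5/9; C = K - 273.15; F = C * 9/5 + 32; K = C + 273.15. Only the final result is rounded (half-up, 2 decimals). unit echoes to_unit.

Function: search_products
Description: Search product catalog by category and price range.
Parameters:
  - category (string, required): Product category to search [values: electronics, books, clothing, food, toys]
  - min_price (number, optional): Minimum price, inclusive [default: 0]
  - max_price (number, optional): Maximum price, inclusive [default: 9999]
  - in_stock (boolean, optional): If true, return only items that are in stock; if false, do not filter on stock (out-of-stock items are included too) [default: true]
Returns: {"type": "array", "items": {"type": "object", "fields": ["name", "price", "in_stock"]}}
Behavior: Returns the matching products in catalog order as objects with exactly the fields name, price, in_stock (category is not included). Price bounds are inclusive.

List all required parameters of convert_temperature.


Parameters of convert_temperature and their required/optional flag:
  value: required
  from_unit: required
  to_unit: required
from_unit, to_unit, value


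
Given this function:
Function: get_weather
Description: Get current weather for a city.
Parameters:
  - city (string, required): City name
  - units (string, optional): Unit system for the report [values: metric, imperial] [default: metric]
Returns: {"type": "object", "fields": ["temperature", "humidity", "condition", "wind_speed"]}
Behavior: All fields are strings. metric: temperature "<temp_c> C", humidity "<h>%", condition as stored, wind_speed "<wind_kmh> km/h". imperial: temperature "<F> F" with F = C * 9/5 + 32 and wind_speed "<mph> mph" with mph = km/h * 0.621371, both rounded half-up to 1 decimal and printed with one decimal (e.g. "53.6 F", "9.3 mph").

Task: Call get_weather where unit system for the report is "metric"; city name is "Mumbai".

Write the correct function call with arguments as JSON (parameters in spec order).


Mapping each described value to its parameter name:
  'Unit system for the report' -> units = "metric"
  'City name' -> city = "Mumbai"
get_weather({"city": "Mumbai", "units": "metric"})


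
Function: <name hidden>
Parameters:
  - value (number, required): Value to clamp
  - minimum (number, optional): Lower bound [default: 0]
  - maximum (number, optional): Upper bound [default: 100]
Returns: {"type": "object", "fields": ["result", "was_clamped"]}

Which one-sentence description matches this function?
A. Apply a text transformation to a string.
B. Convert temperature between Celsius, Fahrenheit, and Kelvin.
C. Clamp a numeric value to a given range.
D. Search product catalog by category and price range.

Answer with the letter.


Parameters value, minimum, maximum and return ["result", "was_clamped"] fit: Clamp a numeric value to a given range.
C


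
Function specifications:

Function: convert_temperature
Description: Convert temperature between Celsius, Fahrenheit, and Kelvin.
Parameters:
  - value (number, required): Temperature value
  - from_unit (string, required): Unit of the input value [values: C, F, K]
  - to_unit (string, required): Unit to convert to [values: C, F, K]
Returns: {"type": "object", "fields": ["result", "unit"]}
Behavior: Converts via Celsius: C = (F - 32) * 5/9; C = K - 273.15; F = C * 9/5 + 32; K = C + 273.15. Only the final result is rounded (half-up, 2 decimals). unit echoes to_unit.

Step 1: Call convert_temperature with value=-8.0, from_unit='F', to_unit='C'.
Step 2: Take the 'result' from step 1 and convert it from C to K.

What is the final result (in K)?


Step 1: convert_temperature(value=-8.0, from_unit=F, to_unit=C)
  To C: (-8 - 32) * 5/9 = -22.222222
  Target is C: -22.222222
  Round to 2 decimals: -22.22
  -> result = -22.22 C
Step 2: convert_temperature(value=-22.22, from_unit=C, to_unit=K)
  Input already in C: -22.22
  To K: -22.22 + 273.15 = 250.93
  Round to 2 decimals: 250.93
  -> result = 250.93 K
250.93 K


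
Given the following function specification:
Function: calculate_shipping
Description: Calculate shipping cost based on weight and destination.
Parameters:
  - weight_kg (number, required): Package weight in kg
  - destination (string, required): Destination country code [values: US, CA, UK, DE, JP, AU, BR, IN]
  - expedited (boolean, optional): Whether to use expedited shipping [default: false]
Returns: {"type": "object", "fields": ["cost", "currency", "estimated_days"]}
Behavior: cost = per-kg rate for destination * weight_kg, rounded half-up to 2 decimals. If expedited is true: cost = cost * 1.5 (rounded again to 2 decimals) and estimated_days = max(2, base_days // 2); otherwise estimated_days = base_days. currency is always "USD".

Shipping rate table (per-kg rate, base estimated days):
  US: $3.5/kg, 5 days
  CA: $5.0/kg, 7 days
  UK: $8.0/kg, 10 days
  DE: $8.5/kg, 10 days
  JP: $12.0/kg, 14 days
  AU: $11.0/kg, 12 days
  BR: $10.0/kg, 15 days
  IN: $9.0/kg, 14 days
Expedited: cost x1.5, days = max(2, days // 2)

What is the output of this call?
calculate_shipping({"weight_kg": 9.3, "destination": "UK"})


Defaults applied: expedited=false
Rate for UK: $8.0/kg, base 10 days
cost = 8.0 * 9.3 = 74.4 -> 74.40
expedited not set/false: estimated_days = 10
Output:
{"cost": 74.4, "currency": "USD", "estimated_days": 10}


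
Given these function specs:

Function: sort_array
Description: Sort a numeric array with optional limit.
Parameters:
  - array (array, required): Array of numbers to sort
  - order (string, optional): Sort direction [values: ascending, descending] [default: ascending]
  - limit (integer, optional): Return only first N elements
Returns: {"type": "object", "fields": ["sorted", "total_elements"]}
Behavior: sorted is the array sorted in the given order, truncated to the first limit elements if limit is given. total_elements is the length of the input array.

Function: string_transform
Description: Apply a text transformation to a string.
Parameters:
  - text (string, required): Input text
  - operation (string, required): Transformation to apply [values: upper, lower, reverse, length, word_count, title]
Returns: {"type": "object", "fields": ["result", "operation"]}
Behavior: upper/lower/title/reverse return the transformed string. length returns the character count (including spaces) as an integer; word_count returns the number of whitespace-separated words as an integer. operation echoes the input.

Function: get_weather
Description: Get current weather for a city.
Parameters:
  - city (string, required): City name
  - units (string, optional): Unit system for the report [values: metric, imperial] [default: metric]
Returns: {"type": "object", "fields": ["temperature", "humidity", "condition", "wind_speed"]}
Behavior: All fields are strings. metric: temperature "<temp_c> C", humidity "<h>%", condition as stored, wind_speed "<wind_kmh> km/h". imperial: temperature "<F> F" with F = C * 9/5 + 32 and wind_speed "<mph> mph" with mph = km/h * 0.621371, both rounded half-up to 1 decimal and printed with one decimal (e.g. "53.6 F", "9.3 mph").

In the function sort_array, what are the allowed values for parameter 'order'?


The sort_array spec declares:
  - order (string, optional): Sort direction [values: ascending, descending] [default: ascending]
Allowed values:
ascending, descending


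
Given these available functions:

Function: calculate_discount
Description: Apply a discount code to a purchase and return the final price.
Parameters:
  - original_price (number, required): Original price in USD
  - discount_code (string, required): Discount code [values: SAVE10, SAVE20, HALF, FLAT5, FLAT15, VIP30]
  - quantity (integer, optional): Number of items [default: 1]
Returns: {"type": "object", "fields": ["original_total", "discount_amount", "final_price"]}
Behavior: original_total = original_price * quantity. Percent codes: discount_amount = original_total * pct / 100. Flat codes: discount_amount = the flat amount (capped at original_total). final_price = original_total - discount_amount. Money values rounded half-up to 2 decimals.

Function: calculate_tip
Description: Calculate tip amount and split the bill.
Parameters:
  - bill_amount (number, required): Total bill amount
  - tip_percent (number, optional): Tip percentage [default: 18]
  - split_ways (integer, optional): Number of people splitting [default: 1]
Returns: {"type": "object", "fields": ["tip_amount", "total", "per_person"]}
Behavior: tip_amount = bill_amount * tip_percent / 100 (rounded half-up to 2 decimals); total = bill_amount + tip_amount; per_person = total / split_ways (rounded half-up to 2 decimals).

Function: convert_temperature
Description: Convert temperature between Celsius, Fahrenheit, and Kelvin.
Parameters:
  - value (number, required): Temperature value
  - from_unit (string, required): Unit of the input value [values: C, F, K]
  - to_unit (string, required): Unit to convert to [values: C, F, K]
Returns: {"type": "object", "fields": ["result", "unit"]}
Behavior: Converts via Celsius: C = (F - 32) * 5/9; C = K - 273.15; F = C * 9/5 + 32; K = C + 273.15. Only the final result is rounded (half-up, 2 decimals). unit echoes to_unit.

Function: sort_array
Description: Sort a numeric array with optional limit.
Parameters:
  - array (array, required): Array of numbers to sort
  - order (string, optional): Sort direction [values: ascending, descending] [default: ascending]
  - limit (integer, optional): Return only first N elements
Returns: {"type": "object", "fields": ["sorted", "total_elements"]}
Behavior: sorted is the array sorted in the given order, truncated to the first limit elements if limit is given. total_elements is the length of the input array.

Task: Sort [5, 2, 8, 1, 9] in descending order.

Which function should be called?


The task needs a function whose description is: Sort a numeric array with optional limit.
sort_array


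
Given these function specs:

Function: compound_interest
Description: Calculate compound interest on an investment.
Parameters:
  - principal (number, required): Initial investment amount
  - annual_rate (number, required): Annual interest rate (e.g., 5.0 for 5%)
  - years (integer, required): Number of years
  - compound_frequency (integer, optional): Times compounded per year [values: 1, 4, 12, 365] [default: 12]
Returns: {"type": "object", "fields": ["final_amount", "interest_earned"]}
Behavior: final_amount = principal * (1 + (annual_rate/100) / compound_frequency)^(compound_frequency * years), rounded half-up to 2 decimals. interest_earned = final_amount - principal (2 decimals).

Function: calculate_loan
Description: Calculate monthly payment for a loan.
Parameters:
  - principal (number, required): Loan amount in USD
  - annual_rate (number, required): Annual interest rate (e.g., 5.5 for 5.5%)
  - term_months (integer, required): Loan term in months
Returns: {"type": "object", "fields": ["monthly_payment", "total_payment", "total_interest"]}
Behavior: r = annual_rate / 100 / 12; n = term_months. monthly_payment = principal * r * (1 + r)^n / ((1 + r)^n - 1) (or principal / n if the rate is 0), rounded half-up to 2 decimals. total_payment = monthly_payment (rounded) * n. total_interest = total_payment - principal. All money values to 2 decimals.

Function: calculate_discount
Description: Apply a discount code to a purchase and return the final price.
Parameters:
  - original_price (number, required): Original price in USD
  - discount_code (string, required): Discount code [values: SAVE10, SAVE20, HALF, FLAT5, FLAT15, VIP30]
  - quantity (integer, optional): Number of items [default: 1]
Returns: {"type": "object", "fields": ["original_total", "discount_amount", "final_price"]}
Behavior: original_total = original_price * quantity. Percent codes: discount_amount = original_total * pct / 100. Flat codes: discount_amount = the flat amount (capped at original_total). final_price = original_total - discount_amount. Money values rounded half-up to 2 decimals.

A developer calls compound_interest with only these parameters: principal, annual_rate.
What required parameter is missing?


Required parameters: principal, annual_rate, years
Provided: principal, annual_rate
Missing: years
years
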